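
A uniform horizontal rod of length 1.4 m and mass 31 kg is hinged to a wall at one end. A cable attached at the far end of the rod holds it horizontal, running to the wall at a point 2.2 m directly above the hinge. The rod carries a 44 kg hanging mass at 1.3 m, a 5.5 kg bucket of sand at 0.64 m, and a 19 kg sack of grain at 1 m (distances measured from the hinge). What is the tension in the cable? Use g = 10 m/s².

T ≈ 859 N

About the hinge:
Beam weight: 31 × 10 = 310 N down at 0.7 m → arm 0.7 m, τ = 310 × 0.7 = 217 N·m clockwise.
Hanging mass: 44 × 10 = 440 N down at 1.3 m → arm 1.3 m, τ = 440 × 1.3 = 572 N·m clockwise.
Bucket of sand: 5.5 × 10 = 55 N down at 0.64 m → arm 0.64 m, τ = 55 × 0.64 = 35.2 N·m clockwise.
Sack of grain: 19 × 10 = 190 N down at 1 m → arm 1 m, τ = 190 × 1 = 190 N·m clockwise.
Total clockwise load moment = 1014 N·m.
The cable tension T acts at 1.4 m; only its component perpendicular to the rod, T sinθ, produces torque. sinθ = h/√(h²+d²) = 2.2/√(2.2²+1.4²) = 0.8437.
Στ = 0 ⇒ T × 1.4 × 0.8437 = 1014 ⇒ T = 1014 / 1.181 = 859 N.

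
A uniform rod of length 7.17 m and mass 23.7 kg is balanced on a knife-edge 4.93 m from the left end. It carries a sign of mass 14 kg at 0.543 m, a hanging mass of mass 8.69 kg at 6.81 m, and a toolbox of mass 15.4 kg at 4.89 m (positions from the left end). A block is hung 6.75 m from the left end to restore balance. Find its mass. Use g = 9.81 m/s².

Choose the knife-edge (at 4.93 m from the left end) as the axis so the support reaction has zero arm there.
Beam weight: 23.7 × 9.81 = 232.5 N down at 3.585 m → arm 1.345 m, τ = 232.5 × 1.345 = 312.7 N·m counterclockwise.
Sign: 14 × 9.81 = 137.3 N down at 0.543 m → arm 4.387 m, τ = 137.3 × 4.387 = 602.3 N·m counterclockwise.
Hanging mass: 8.69 × 9.81 = 85.25 N down at 6.81 m → arm 1.88 m, τ = 85.25 × 1.88 = 160.3 N·m clockwise.
Toolbox: 15.4 × 9.81 = 151.1 N down at 4.89 m → arm 0.04 m, τ = 151.1 × 0.04 = 6.044 N·m counterclockwise.
Net moment of known loads = 760.7 N·m counterclockwise.
An unknown mass m at 6.75 m has arm 1.82 m; its moment is m·g·1.82 clockwise.
Setting net torque to zero: m × 9.81 × 1.82 = 760.7 → m = 760.7 / (9.81 × 1.82) = 42.6 kg.

m ≈ 42.6 kg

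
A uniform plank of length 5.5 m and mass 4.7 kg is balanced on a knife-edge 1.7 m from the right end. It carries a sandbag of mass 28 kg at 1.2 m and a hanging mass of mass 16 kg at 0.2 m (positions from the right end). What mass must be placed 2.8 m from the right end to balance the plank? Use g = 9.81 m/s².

About the knife-edge (at 1.7 m from the right end):
Beam weight: 4.7 × 9.81 = 46.11 N down at 2.75 m → arm 1.05 m, τ = 46.11 × 1.05 = 48.42 N·m counterclockwise.
Sandbag: 28 × 9.81 = 274.7 N down at 1.2 m → arm 0.5 m, τ = 274.7 × 0.5 = 137.3 N·m clockwise.
Hanging mass: 16 × 9.81 = 157 N down at 0.2 m → arm 1.5 m, τ = 157 × 1.5 = 235.5 N·m clockwise.
Net moment of known loads = 324.4 N·m clockwise.
An unknown mass m at 2.8 m has arm 1.1 m; its moment is m·g·1.1 counterclockwise.
Setting net torque to zero: m × 9.81 × 1.1 = 324.4 → m = 324.4 / (9.81 × 1.1) = 30.1 kg.

m ≈ 30.1 kg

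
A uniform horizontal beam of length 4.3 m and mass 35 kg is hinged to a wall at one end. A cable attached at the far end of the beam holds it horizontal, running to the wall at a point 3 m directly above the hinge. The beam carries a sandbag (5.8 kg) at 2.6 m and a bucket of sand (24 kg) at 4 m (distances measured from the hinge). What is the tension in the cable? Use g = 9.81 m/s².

About the hinge:
Beam weight: 35 × 9.81 = 343.4 N down at 2.15 m → arm 2.15 m, τ = 343.4 × 2.15 = 738.3 N·m clockwise.
Sandbag: 5.8 × 9.81 = 56.9 N down at 2.6 m → arm 2.6 m, τ = 56.9 × 2.6 = 147.9 N·m clockwise.
Bucket of sand: 24 × 9.81 = 235.4 N down at 4 m → arm 4 m, τ = 235.4 × 4 = 941.6 N·m clockwise.
Total clockwise load moment = 1828 N·m.
The cable tension T acts at 4.3 m; only its component perpendicular to the beam, T sinθ, produces torque. sinθ = h/√(h²+d²) = 3/√(3²+4.3²) = 0.5722.
Setting net torque to zero: T × 4.3 × 0.5722 = 1828 → T = 1828 / 2.46 = 743 N.

T ≈ 743 N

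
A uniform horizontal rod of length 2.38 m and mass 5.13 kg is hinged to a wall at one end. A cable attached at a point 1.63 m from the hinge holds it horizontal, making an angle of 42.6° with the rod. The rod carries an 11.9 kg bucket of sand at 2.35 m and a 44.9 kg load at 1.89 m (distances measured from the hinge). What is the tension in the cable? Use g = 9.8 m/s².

Sum moments about the hinge (the unknown hinge reaction has zero arm there).
Beam weight: 5.13 × 9.8 = 50.27 N down at 1.19 m → arm 1.19 m, τ = 50.27 × 1.19 = 59.82 N·m clockwise.
Bucket of sand: 11.9 × 9.8 = 116.6 N down at 2.35 m → arm 2.35 m, τ = 116.6 × 2.35 = 274 N·m clockwise.
Load: 44.9 × 9.8 = 440 N down at 1.89 m → arm 1.89 m, τ = 440 × 1.89 = 831.6 N·m clockwise.
Total clockwise load moment = 1165 N·m.
The cable tension T acts at 1.63 m; only its component perpendicular to the rod, T sinθ, produces torque. sin 42.6° = 0.6769.
Στ = 0 ⇒ T × 1.63 × 0.6769 = 1165 ⇒ T = 1165 / 1.103 = 1060 N.

T ≈ 1060 N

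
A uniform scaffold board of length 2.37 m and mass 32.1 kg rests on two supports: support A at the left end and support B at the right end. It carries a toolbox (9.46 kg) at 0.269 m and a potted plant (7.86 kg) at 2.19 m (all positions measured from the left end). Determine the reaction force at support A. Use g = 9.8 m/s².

About support B:
Beam weight: 32.1 × 9.8 = 314.6 N down at 1.185 m → arm 1.185 m, τ = 314.6 × 1.185 = 372.8 N·m counterclockwise.
Toolbox: 9.46 × 9.8 = 92.71 N down at 0.269 m → arm 2.101 m, τ = 92.71 × 2.101 = 194.8 N·m counterclockwise.
Potted plant: 7.86 × 9.8 = 77.03 N down at 2.19 m → arm 0.18 m, τ = 77.03 × 0.18 = 13.87 N·m counterclockwise.
Net load moment about support B = 581.5 N·m counterclockwise.
Reaction R at support A is upward at 0 m, arm 2.37 m → moment R × 2.37 clockwise.
Balancing moments: R × 2.37 = 581.5, giving R = 245 N.

R_A ≈ 245 N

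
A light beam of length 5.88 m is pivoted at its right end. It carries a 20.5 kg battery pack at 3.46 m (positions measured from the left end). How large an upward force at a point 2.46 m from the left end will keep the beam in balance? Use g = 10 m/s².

F ≈ 145 N

About the right end:
Battery pack: 20.5 × 10 = 205 N down at 3.46 m → arm 2.42 m, τ = 205 × 2.42 = 496.1 N·m counterclockwise.
Net moment of the loads = 496.1 N·m counterclockwise.
The upward force F acts at a point 2.46 m from the left end, arm 3.42 m, giving F × 3.42 clockwise.
Balancing moments: F × 3.42 = 496.1, giving F = 496.1 / 3.42 = 145 N.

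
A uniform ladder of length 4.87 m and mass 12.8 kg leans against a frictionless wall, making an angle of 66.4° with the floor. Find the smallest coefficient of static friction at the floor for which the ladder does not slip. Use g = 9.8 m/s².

μ_min ≈ 0.218

Take moments about the foot of the ladder.
Ladder weight 12.8×9.8 = 125.4 N acts at 2.435 m along the ladder; its horizontal arm is 2.435·cos66.4° = 0.9748 m → τ = 122.2 N·m clockwise.
Wall normal N acts horizontally at the top; its moment arm is the height L sinθ = 4.87·sin66.4° = 4.463 m, counterclockwise.
Balancing moments: N × 4.463 = 122.2, giving N = 27.38 N.
ΣFx = 0 ⇒ f = N_wall = 27.38 N. ΣFy = 0 ⇒ N_floor = 125.4 N.
μ_min = f / N_floor = 27.38 / 125.4 = 0.218.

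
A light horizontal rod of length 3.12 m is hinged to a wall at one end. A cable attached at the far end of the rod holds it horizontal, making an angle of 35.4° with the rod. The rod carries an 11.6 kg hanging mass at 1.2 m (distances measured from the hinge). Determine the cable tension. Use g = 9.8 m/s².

Choose the hinge as the axis so the unknown hinge reaction has zero arm there.
Hanging mass: 11.6 × 9.8 = 113.7 N down at 1.2 m → arm 1.2 m, τ = 113.7 × 1.2 = 136.4 N·m clockwise.
Total clockwise load moment = 136.4 N·m.
The cable tension T acts at 3.12 m; only its component perpendicular to the rod, T sinθ, produces torque. sin 35.4° = 0.5793.
For rotational equilibrium, T × 3.12 × 0.5793 = 136.4, so T = 136.4 / 1.807 = 75.5 N.

T ≈ 75.5 N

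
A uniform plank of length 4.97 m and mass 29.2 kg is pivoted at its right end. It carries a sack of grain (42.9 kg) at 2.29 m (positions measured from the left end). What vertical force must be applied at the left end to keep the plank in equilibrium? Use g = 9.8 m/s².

F ≈ 370 N

Sum moments about the right end (the unknown pivot reaction has zero arm there).
Beam weight: 29.2 × 9.8 = 286.2 N down at 2.485 m → arm 2.485 m, τ = 286.2 × 2.485 = 711.2 N·m counterclockwise.
Sack of grain: 42.9 × 9.8 = 420.4 N down at 2.29 m → arm 2.68 m, τ = 420.4 × 2.68 = 1127 N·m counterclockwise.
Net moment of the loads = 1838 N·m counterclockwise.
The upward force F acts at the left end, arm 4.97 m, giving F × 4.97 clockwise.
For rotational equilibrium, F × 4.97 = 1838, so F = 1838 / 4.97 = 370 N.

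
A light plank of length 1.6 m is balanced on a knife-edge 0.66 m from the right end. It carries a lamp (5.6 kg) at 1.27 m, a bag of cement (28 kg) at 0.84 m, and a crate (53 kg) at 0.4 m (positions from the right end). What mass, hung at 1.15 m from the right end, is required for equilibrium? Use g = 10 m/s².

Taking torques about the knife-edge (at 0.66 m from the right end):
Lamp: 5.6 × 10 = 56 N down at 1.27 m → arm 0.61 m, τ = 56 × 0.61 = 34.16 N·m counterclockwise.
Bag of cement: 28 × 10 = 280 N down at 0.84 m → arm 0.18 m, τ = 280 × 0.18 = 50.4 N·m counterclockwise.
Crate: 53 × 10 = 530 N down at 0.4 m → arm 0.26 m, τ = 530 × 0.26 = 137.8 N·m clockwise.
Net moment of known loads = 53.24 N·m clockwise.
An unknown mass m at 1.15 m has arm 0.49 m; its moment is m·g·0.49 counterclockwise.
For rotational equilibrium, m × 10 × 0.49 = 53.24, so m = 53.24 / (10 × 0.49) = 10.9 kg.

m ≈ 10.9 kg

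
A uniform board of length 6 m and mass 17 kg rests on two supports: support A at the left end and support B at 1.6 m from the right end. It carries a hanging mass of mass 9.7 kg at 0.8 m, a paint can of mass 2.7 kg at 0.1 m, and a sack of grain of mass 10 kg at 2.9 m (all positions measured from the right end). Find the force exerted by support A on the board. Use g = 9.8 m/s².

Take moments about support B.
Beam weight: 17 × 9.8 = 166.6 N down at 3 m → arm 1.4 m, τ = 166.6 × 1.4 = 233.2 N·m counterclockwise.
Hanging mass: 9.7 × 9.8 = 95.06 N down at 0.8 m → arm 0.8 m, τ = 95.06 × 0.8 = 76.05 N·m clockwise.
Paint can: 2.7 × 9.8 = 26.46 N down at 0.1 m → arm 1.5 m, τ = 26.46 × 1.5 = 39.69 N·m clockwise.
Sack of grain: 10 × 9.8 = 98 N down at 2.9 m → arm 1.3 m, τ = 98 × 1.3 = 127.4 N·m counterclockwise.
Net load moment about support B = 244.9 N·m counterclockwise.
Reaction R at support A is upward at 6 m, arm 4.4 m → moment R × 4.4 clockwise.
Balancing moments: R × 4.4 = 244.9, giving R = 55.7 N.

R_A ≈ 55.7 N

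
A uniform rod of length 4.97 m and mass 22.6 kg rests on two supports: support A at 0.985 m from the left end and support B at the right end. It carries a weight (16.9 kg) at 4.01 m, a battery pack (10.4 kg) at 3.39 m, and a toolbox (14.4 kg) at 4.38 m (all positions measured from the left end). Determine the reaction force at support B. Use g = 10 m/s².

R_B ≈ 399 N

Taking torques about support A:
Beam weight: 22.6 × 10 = 226 N down at 2.485 m → arm 1.5 m, τ = 226 × 1.5 = 339 N·m clockwise.
Weight: 16.9 × 10 = 169 N down at 4.01 m → arm 3.025 m, τ = 169 × 3.025 = 511.2 N·m clockwise.
Battery pack: 10.4 × 10 = 104 N down at 3.39 m → arm 2.405 m, τ = 104 × 2.405 = 250.1 N·m clockwise.
Toolbox: 14.4 × 10 = 144 N down at 4.38 m → arm 3.395 m, τ = 144 × 3.395 = 488.9 N·m clockwise.
Net load moment about support A = 1589 N·m clockwise.
Reaction R at support B is upward at 4.97 m, arm 3.985 m → moment R × 3.985 counterclockwise.
Balancing moments: R × 3.985 = 1589, giving R = 399 N.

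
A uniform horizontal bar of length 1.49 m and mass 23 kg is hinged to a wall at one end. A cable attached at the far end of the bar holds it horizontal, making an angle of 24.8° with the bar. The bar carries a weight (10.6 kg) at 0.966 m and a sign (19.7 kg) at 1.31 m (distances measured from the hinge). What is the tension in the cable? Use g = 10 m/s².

Take moments about the hinge.
Beam weight: 23 × 10 = 230 N down at 0.745 m → arm 0.745 m, τ = 230 × 0.745 = 171.3 N·m clockwise.
Weight: 10.6 × 10 = 106 N down at 0.966 m → arm 0.966 m, τ = 106 × 0.966 = 102.4 N·m clockwise.
Sign: 19.7 × 10 = 197 N down at 1.31 m → arm 1.31 m, τ = 197 × 1.31 = 258.1 N·m clockwise.
Total clockwise load moment = 531.8 N·m.
The cable tension T acts at 1.49 m; only its component perpendicular to the bar, T sinθ, produces torque. sin 24.8° = 0.4195.
Στ = 0 ⇒ T × 1.49 × 0.4195 = 531.8 ⇒ T = 531.8 / 0.6251 = 851 N.

T ≈ 851 N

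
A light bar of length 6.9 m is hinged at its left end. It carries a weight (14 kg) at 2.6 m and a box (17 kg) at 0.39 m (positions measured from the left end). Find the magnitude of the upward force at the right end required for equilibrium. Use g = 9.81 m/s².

Sum moments about the left end (the unknown pivot reaction has zero arm there).
Weight: 14 × 9.81 = 137.3 N down at 2.6 m → arm 2.6 m, τ = 137.3 × 2.6 = 357 N·m clockwise.
Box: 17 × 9.81 = 166.8 N down at 0.39 m → arm 0.39 m, τ = 166.8 × 0.39 = 65.05 N·m clockwise.
Net moment of the loads = 422.1 N·m clockwise.
The upward force F acts at the right end, arm 6.9 m, giving F × 6.9 counterclockwise.
Balancing moments: F × 6.9 = 422.1, giving F = 422.1 / 6.9 = 61.2 N.

F ≈ 61.2 N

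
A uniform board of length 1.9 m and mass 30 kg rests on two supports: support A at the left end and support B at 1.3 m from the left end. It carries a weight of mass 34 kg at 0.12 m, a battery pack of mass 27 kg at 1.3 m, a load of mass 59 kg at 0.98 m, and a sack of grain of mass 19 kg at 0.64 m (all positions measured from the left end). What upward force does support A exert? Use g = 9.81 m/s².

R_A ≈ 619 N

Choose support B as the axis so its reaction then has zero moment arm.
Beam weight: 30 × 9.81 = 294.3 N down at 0.95 m → arm 0.35 m, τ = 294.3 × 0.35 = 103 N·m counterclockwise.
Weight: 34 × 9.81 = 333.5 N down at 0.12 m → arm 1.18 m, τ = 333.5 × 1.18 = 393.5 N·m counterclockwise.
Battery pack: acts at the support B, moment arm 0 → no torque.
Load: 59 × 9.81 = 578.8 N down at 0.98 m → arm 0.32 m, τ = 578.8 × 0.32 = 185.2 N·m counterclockwise.
Sack of grain: 19 × 9.81 = 186.4 N down at 0.64 m → arm 0.66 m, τ = 186.4 × 0.66 = 123 N·m counterclockwise.
Net load moment about support B = 804.7 N·m counterclockwise.
Reaction R at support A is upward at 0 m, arm 1.3 m → moment R × 1.3 clockwise.
Balancing moments: R × 1.3 = 804.7, giving R = 619 N.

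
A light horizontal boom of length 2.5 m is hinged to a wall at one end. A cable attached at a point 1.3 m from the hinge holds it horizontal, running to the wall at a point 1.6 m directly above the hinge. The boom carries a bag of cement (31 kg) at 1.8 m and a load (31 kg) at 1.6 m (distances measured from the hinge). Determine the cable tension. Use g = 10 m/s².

Take moments about the hinge.
Bag of cement: 31 × 10 = 310 N down at 1.8 m → arm 1.8 m, τ = 310 × 1.8 = 558 N·m clockwise.
Load: 31 × 10 = 310 N down at 1.6 m → arm 1.6 m, τ = 310 × 1.6 = 496 N·m clockwise.
Total clockwise load moment = 1054 N·m.
The cable tension T acts at 1.3 m; only its component perpendicular to the boom, T sinθ, produces torque. sinθ = h/√(h²+d²) = 1.6/√(1.6²+1.3²) = 0.7761.
Setting net torque to zero: T × 1.3 × 0.7761 = 1054 → T = 1054 / 1.009 = 1040 N.

T ≈ 1040 N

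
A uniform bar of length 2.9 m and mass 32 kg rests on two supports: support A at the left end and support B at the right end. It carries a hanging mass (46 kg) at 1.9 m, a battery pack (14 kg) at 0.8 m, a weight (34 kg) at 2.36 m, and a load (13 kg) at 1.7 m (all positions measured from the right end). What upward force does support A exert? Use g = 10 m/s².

Sum moments about support B (its reaction then has zero moment arm).
Beam weight: 32 × 10 = 320 N down at 1.45 m → arm 1.45 m, τ = 320 × 1.45 = 464 N·m counterclockwise.
Hanging mass: 46 × 10 = 460 N down at 1.9 m → arm 1.9 m, τ = 460 × 1.9 = 874 N·m counterclockwise.
Battery pack: 14 × 10 = 140 N down at 0.8 m → arm 0.8 m, τ = 140 × 0.8 = 112 N·m counterclockwise.
Weight: 34 × 10 = 340 N down at 2.36 m → arm 2.36 m, τ = 340 × 2.36 = 802.4 N·m counterclockwise.
Load: 13 × 10 = 130 N down at 1.7 m → arm 1.7 m, τ = 130 × 1.7 = 221 N·m counterclockwise.
Net load moment about support B = 2473 N·m counterclockwise.
Reaction R at support A is upward at 2.9 m, arm 2.9 m → moment R × 2.9 clockwise.
Setting net torque to zero: R × 2.9 = 2473 → R = 853 N.

R_A ≈ 853 N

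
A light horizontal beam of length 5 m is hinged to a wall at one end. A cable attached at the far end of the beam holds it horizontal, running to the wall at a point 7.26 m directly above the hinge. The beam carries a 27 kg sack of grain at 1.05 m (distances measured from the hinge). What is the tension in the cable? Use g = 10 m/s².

About the hinge:
Sack of grain: 27 × 10 = 270 N down at 1.05 m → arm 1.05 m, τ = 270 × 1.05 = 283.5 N·m clockwise.
Total clockwise load moment = 283.5 N·m.
The cable tension T acts at 5 m; only its component perpendicular to the beam, T sinθ, produces torque. sinθ = h/√(h²+d²) = 7.26/√(7.26²+5²) = 0.8236.
For rotational equilibrium, T × 5 × 0.8236 = 283.5, so T = 283.5 / 4.118 = 68.8 N.

T ≈ 68.8 N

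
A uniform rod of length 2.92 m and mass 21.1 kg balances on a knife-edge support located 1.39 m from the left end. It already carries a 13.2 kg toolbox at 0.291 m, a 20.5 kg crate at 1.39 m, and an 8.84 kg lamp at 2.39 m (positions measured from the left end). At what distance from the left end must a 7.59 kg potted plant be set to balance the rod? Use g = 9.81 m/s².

Taking torques about the knife-edge support (at 1.39 m from the left end):
Beam weight: 21.1 × 9.81 = 207 N down at 1.46 m → arm 0.07 m, τ = 207 × 0.07 = 14.49 N·m clockwise.
Toolbox: 13.2 × 9.81 = 129.5 N down at 0.291 m → arm 1.099 m, τ = 129.5 × 1.099 = 142.3 N·m counterclockwise.
Crate: acts at the knife-edge support, moment arm 0 → no torque.
Lamp: 8.84 × 9.81 = 86.72 N down at 2.39 m → arm 1 m, τ = 86.72 × 1 = 86.72 N·m clockwise.
Net moment of existing loads = 41.09 N·m counterclockwise.
The potted plant weighs 7.59 × 9.81 = 74.46 N and must supply an equal clockwise moment, so its lever arm about the knife-edge support is 41.09 / 74.46 = 0.552 m.
That puts it at 1.39 + 0.552 = 1.94 m from the left end.

x ≈ 1.94 m from the left end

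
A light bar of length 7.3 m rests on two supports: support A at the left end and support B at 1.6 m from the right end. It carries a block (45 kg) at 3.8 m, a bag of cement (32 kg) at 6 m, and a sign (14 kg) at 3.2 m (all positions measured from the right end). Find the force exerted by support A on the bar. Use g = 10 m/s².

Sum moments about support B (its reaction then has zero moment arm).
Block: 45 × 10 = 450 N down at 3.8 m → arm 2.2 m, τ = 450 × 2.2 = 990 N·m counterclockwise.
Bag of cement: 32 × 10 = 320 N down at 6 m → arm 4.4 m, τ = 320 × 4.4 = 1408 N·m counterclockwise.
Sign: 14 × 10 = 140 N down at 3.2 m → arm 1.6 m, τ = 140 × 1.6 = 224 N·m counterclockwise.
Net load moment about support B = 2622 N·m counterclockwise.
Reaction R at support A is upward at 7.3 m, arm 5.7 m → moment R × 5.7 clockwise.
Στ = 0 ⇒ R × 5.7 = 2622 ⇒ R = 460 N.

R_A ≈ 460 N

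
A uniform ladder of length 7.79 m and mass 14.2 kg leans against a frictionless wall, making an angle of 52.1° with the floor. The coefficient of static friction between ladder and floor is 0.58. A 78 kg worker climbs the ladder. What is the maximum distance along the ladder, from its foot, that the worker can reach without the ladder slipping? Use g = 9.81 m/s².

d ≈ 6.15 m

About the foot of the ladder:
Ladder weight 14.2×9.81 = 139.3 N acts at 3.895 m along the ladder; its horizontal arm is 3.895·cos52.1° = 2.393 m → τ = 333.3 N·m clockwise.
Worker weight 78×9.81 = 765.2 N at distance d → arm d·cos52.1° → τ = 765.2·d·0.6143 clockwise.
Wall normal N at the top has arm L sinθ = 6.147 m counterclockwise, so Στ = 0 gives N·6.147 = 333.3 + 470.1·d.
ΣFy = 0 ⇒ N_floor = 904.5 N, so the maximum friction is μ_s·N_floor = 0.58×904.5 = 524.6 N. ΣFx = 0 ⇒ N_wall = f, so at the slipping point N = 524.6 N.
Substituting: 524.6×6.147 = 333.3 + 470.1·d ⇒ d = (3225 − 333.3) / 470.1 = 6.15 m.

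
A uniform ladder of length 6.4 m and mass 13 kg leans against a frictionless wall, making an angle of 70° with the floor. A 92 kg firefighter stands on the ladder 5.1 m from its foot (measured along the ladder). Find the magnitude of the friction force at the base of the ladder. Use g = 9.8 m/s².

f ≈ 285 N

Taking torques about the foot of the ladder:
Ladder weight 13×9.8 = 127.4 N acts at 3.2 m along the ladder; its horizontal arm is 3.2·cos70° = 1.094 m → τ = 139.4 N·m clockwise.
Firefighter: 92×9.8 = 901.6 N at 5.1 m → arm 1.744 m → τ = 1572 N·m clockwise.
Wall normal N acts horizontally at the top; its moment arm is the height L sinθ = 6.4·sin70° = 6.014 m, counterclockwise.
For rotational equilibrium, N × 6.014 = 1711, so N = 285 N.
ΣFx = 0: friction at the foot balances the wall's push, so f = N_wall = 285 N.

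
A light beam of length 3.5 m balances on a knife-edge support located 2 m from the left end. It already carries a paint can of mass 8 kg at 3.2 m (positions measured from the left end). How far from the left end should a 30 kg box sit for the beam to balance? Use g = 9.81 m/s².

x ≈ 1.68 m from the left end

Choose the knife-edge support (at 2 m from the left end) as the axis so the support reaction has zero arm there.
Paint can: 8 × 9.81 = 78.48 N down at 3.2 m → arm 1.2 m, τ = 78.48 × 1.2 = 94.18 N·m clockwise.
Net moment of existing loads = 94.18 N·m clockwise.
The box weighs 30 × 9.81 = 294.3 N and must supply an equal counterclockwise moment, so its lever arm about the knife-edge support is 94.18 / 294.3 = 0.32 m.
That puts it at 2 − 0.32 = 1.68 m from the left end.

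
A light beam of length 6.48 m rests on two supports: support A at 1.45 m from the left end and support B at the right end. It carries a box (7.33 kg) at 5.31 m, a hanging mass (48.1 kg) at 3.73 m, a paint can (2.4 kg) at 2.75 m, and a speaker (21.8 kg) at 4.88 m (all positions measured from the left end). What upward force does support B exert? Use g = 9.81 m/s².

R_B ≈ 421 N

Taking torques about support A:
Box: 7.33 × 9.81 = 71.91 N down at 5.31 m → arm 3.86 m, τ = 71.91 × 3.86 = 277.6 N·m clockwise.
Hanging mass: 48.1 × 9.81 = 471.9 N down at 3.73 m → arm 2.28 m, τ = 471.9 × 2.28 = 1076 N·m clockwise.
Paint can: 2.4 × 9.81 = 23.54 N down at 2.75 m → arm 1.3 m, τ = 23.54 × 1.3 = 30.6 N·m clockwise.
Speaker: 21.8 × 9.81 = 213.9 N down at 4.88 m → arm 3.43 m, τ = 213.9 × 3.43 = 733.7 N·m clockwise.
Net load moment about support A = 2118 N·m clockwise.
Reaction R at support B is upward at 6.48 m, arm 5.03 m → moment R × 5.03 counterclockwise.
For rotational equilibrium, R × 5.03 = 2118, so R = 421 N.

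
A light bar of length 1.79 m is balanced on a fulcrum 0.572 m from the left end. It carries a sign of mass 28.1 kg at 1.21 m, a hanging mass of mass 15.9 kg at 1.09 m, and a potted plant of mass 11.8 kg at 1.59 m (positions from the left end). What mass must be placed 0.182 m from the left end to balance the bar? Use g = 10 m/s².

About the fulcrum (at 0.572 m from the left end):
Sign: 28.1 × 10 = 281 N down at 1.21 m → arm 0.638 m, τ = 281 × 0.638 = 179.3 N·m clockwise.
Hanging mass: 15.9 × 10 = 159 N down at 1.09 m → arm 0.518 m, τ = 159 × 0.518 = 82.36 N·m clockwise.
Potted plant: 11.8 × 10 = 118 N down at 1.59 m → arm 1.018 m, τ = 118 × 1.018 = 120.1 N·m clockwise.
Net moment of known loads = 381.8 N·m clockwise.
An unknown mass m at 0.182 m has arm 0.39 m; its moment is m·g·0.39 counterclockwise.
For rotational equilibrium, m × 10 × 0.39 = 381.8, so m = 381.8 / (10 × 0.39) = 97.9 kg.

m ≈ 97.9 kg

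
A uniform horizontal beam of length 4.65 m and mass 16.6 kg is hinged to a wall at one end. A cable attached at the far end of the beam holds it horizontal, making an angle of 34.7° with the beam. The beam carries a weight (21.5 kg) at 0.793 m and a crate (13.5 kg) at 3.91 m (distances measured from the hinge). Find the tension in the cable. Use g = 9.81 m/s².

T ≈ 402 N

Choose the hinge as the axis so the unknown hinge reaction has zero arm there.
Beam weight: 16.6 × 9.81 = 162.8 N down at 2.325 m → arm 2.325 m, τ = 162.8 × 2.325 = 378.5 N·m clockwise.
Weight: 21.5 × 9.81 = 210.9 N down at 0.793 m → arm 0.793 m, τ = 210.9 × 0.793 = 167.2 N·m clockwise.
Crate: 13.5 × 9.81 = 132.4 N down at 3.91 m → arm 3.91 m, τ = 132.4 × 3.91 = 517.7 N·m clockwise.
Total clockwise load moment = 1063 N·m.
The cable tension T acts at 4.65 m; only its component perpendicular to the beam, T sinθ, produces torque. sin 34.7° = 0.5693.
For rotational equilibrium, T × 4.65 × 0.5693 = 1063, so T = 1063 / 2.647 = 402 N.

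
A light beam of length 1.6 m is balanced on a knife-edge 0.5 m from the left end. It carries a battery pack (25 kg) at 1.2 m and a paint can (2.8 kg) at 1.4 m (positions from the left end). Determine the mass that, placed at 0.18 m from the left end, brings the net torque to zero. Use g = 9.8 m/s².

Choose the knife-edge (at 0.5 m from the left end) as the axis so the support reaction has zero arm there.
Battery pack: 25 × 9.8 = 245 N down at 1.2 m → arm 0.7 m, τ = 245 × 0.7 = 171.5 N·m clockwise.
Paint can: 2.8 × 9.8 = 27.44 N down at 1.4 m → arm 0.9 m, τ = 27.44 × 0.9 = 24.7 N·m clockwise.
Net moment of known loads = 196.2 N·m clockwise.
An unknown mass m at 0.18 m has arm 0.32 m; its moment is m·g·0.32 counterclockwise.
Setting net torque to zero: m × 9.8 × 0.32 = 196.2 → m = 196.2 / (9.8 × 0.32) = 62.6 kg.

m ≈ 62.6 kg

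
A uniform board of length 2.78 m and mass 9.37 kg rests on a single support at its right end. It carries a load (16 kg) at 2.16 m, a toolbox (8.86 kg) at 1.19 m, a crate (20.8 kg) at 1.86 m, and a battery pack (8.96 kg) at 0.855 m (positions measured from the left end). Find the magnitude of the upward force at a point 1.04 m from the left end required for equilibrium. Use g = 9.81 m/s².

Sum moments about the right end (the unknown pivot reaction has zero arm there).
Beam weight: 9.37 × 9.81 = 91.92 N down at 1.39 m → arm 1.39 m, τ = 91.92 × 1.39 = 127.8 N·m counterclockwise.
Load: 16 × 9.81 = 157 N down at 2.16 m → arm 0.62 m, τ = 157 × 0.62 = 97.34 N·m counterclockwise.
Toolbox: 8.86 × 9.81 = 86.92 N down at 1.19 m → arm 1.59 m, τ = 86.92 × 1.59 = 138.2 N·m counterclockwise.
Crate: 20.8 × 9.81 = 204 N down at 1.86 m → arm 0.92 m, τ = 204 × 0.92 = 187.7 N·m counterclockwise.
Battery pack: 8.96 × 9.81 = 87.9 N down at 0.855 m → arm 1.925 m, τ = 87.9 × 1.925 = 169.2 N·m counterclockwise.
Net moment of the loads = 720.2 N·m counterclockwise.
The upward force F acts at a point 1.04 m from the left end, arm 1.74 m, giving F × 1.74 clockwise.
Στ = 0 ⇒ F × 1.74 = 720.2 ⇒ F = 720.2 / 1.74 = 414 N.

F ≈ 414 N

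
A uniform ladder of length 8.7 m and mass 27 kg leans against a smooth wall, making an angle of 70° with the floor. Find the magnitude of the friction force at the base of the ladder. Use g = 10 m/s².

Take moments about the foot of the ladder.
Ladder weight 27×10 = 270 N acts at 4.35 m along the ladder; its horizontal arm is 4.35·cos70° = 1.488 m → τ = 401.8 N·m clockwise.
Wall normal N acts horizontally at the top; its moment arm is the height L sinθ = 8.7·sin70° = 8.175 m, counterclockwise.
Setting net torque to zero: N × 8.175 = 401.8 → N = 49.1 N.
ΣFx = 0: friction at the foot balances the wall's push, so f = N_wall = 49.1 N.

f ≈ 49.1 N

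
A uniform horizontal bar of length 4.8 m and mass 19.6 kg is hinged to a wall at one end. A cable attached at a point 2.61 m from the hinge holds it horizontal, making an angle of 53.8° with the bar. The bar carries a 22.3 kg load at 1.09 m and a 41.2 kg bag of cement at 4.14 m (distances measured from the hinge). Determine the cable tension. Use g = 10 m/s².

T ≈ 1150 N

About the hinge:
Beam weight: 19.6 × 10 = 196 N down at 2.4 m → arm 2.4 m, τ = 196 × 2.4 = 470.4 N·m clockwise.
Load: 22.3 × 10 = 223 N down at 1.09 m → arm 1.09 m, τ = 223 × 1.09 = 243.1 N·m clockwise.
Bag of cement: 41.2 × 10 = 412 N down at 4.14 m → arm 4.14 m, τ = 412 × 4.14 = 1706 N·m clockwise.
Total clockwise load moment = 2420 N·m.
The cable tension T acts at 2.61 m; only its component perpendicular to the bar, T sinθ, produces torque. sin 53.8° = 0.807.
For rotational equilibrium, T × 2.61 × 0.807 = 2420, so T = 2420 / 2.106 = 1150 N.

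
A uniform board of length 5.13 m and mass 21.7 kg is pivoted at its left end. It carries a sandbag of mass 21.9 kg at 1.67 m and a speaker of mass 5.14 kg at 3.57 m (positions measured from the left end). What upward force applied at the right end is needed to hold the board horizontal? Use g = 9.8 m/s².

Taking torques about the left end:
Beam weight: 21.7 × 9.8 = 212.7 N down at 2.565 m → arm 2.565 m, τ = 212.7 × 2.565 = 545.6 N·m clockwise.
Sandbag: 21.9 × 9.8 = 214.6 N down at 1.67 m → arm 1.67 m, τ = 214.6 × 1.67 = 358.4 N·m clockwise.
Speaker: 5.14 × 9.8 = 50.37 N down at 3.57 m → arm 3.57 m, τ = 50.37 × 3.57 = 179.8 N·m clockwise.
Net moment of the loads = 1084 N·m clockwise.
The upward force F acts at the right end, arm 5.13 m, giving F × 5.13 counterclockwise.
Balancing moments: F × 5.13 = 1084, giving F = 1084 / 5.13 = 211 N.

F ≈ 211 N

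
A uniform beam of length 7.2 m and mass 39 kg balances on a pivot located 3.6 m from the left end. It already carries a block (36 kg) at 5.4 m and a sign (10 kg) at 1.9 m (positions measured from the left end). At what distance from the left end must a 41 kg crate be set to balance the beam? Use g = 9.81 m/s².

About the pivot (at 3.6 m from the left end):
Beam weight: acts at the pivot, moment arm 0 → no torque.
Block: 36 × 9.81 = 353.2 N down at 5.4 m → arm 1.8 m, τ = 353.2 × 1.8 = 635.8 N·m clockwise.
Sign: 10 × 9.81 = 98.1 N down at 1.9 m → arm 1.7 m, τ = 98.1 × 1.7 = 166.8 N·m counterclockwise.
Net moment of existing loads = 469 N·m clockwise.
The crate weighs 41 × 9.81 = 402.2 N and must supply an equal counterclockwise moment, so its lever arm about the pivot is 469 / 402.2 = 1.17 m.
That puts it at 3.6 − 1.17 = 2.43 m from the left end.

x ≈ 2.43 m from the left end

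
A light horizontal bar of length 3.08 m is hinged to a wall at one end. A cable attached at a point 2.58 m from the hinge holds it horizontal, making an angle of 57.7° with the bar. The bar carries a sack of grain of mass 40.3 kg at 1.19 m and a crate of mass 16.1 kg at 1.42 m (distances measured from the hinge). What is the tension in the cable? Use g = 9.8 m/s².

T ≈ 318 N

About the hinge:
Sack of grain: 40.3 × 9.8 = 394.9 N down at 1.19 m → arm 1.19 m, τ = 394.9 × 1.19 = 469.9 N·m clockwise.
Crate: 16.1 × 9.8 = 157.8 N down at 1.42 m → arm 1.42 m, τ = 157.8 × 1.42 = 224.1 N·m clockwise.
Total clockwise load moment = 694 N·m.
The cable tension T acts at 2.58 m; only its component perpendicular to the bar, T sinθ, produces torque. sin 57.7° = 0.8453.
Balancing moments: T × 2.58 × 0.8453 = 694, giving T = 694 / 2.181 = 318 N.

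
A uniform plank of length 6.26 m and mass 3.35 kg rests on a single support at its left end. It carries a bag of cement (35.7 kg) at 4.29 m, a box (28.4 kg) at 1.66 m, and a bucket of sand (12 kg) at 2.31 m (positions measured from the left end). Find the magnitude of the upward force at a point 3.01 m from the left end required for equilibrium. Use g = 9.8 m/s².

F ≈ 777 N

Taking torques about the left end:
Beam weight: 3.35 × 9.8 = 32.83 N down at 3.13 m → arm 3.13 m, τ = 32.83 × 3.13 = 102.8 N·m clockwise.
Bag of cement: 35.7 × 9.8 = 349.9 N down at 4.29 m → arm 4.29 m, τ = 349.9 × 4.29 = 1501 N·m clockwise.
Box: 28.4 × 9.8 = 278.3 N down at 1.66 m → arm 1.66 m, τ = 278.3 × 1.66 = 462 N·m clockwise.
Bucket of sand: 12 × 9.8 = 117.6 N down at 2.31 m → arm 2.31 m, τ = 117.6 × 2.31 = 271.7 N·m clockwise.
Net moment of the loads = 2338 N·m clockwise.
The upward force F acts at a point 3.01 m from the left end, arm 3.01 m, giving F × 3.01 counterclockwise.
Setting net torque to zero: F × 3.01 = 2338 → F = 2338 / 3.01 = 777 N.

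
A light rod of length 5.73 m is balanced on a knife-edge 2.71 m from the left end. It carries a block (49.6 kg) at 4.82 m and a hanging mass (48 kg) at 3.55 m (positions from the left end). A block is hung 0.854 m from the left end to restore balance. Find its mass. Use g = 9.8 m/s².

Choose the knife-edge (at 2.71 m from the left end) as the axis so the support reaction has zero arm there.
Block: 49.6 × 9.8 = 486.1 N down at 4.82 m → arm 2.11 m, τ = 486.1 × 2.11 = 1026 N·m clockwise.
Hanging mass: 48 × 9.8 = 470.4 N down at 3.55 m → arm 0.84 m, τ = 470.4 × 0.84 = 395.1 N·m clockwise.
Net moment of known loads = 1421 N·m clockwise.
An unknown mass m at 0.854 m has arm 1.856 m; its moment is m·g·1.856 counterclockwise.
Balancing moments: m × 9.8 × 1.856 = 1421, giving m = 1421 / (9.8 × 1.856) = 78.1 kg.

m ≈ 78.1 kg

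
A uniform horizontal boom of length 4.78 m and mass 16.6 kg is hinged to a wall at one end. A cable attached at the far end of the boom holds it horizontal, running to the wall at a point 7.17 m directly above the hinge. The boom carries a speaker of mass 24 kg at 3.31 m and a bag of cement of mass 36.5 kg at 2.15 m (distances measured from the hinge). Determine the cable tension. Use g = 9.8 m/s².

T ≈ 487 N

Take moments about the hinge.
Beam weight: 16.6 × 9.8 = 162.7 N down at 2.39 m → arm 2.39 m, τ = 162.7 × 2.39 = 388.9 N·m clockwise.
Speaker: 24 × 9.8 = 235.2 N down at 3.31 m → arm 3.31 m, τ = 235.2 × 3.31 = 778.5 N·m clockwise.
Bag of cement: 36.5 × 9.8 = 357.7 N down at 2.15 m → arm 2.15 m, τ = 357.7 × 2.15 = 769.1 N·m clockwise.
Total clockwise load moment = 1936 N·m.
The cable tension T acts at 4.78 m; only its component perpendicular to the boom, T sinθ, produces torque. sinθ = h/√(h²+d²) = 7.17/√(7.17²+4.78²) = 0.8321.
For rotational equilibrium, T × 4.78 × 0.8321 = 1936, so T = 1936 / 3.977 = 487 N.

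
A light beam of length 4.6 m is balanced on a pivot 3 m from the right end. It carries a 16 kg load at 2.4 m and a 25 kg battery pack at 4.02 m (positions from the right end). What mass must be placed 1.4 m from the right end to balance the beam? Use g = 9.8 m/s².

Sum moments about the pivot (at 3 m from the right end) (the support reaction has zero arm there).
Load: 16 × 9.8 = 156.8 N down at 2.4 m → arm 0.6 m, τ = 156.8 × 0.6 = 94.08 N·m clockwise.
Battery pack: 25 × 9.8 = 245 N down at 4.02 m → arm 1.02 m, τ = 245 × 1.02 = 249.9 N·m counterclockwise.
Net moment of known loads = 155.8 N·m counterclockwise.
An unknown mass m at 1.4 m has arm 1.6 m; its moment is m·g·1.6 clockwise.
Balancing moments: m × 9.8 × 1.6 = 155.8, giving m = 155.8 / (9.8 × 1.6) = 9.94 kg.

m ≈ 9.94 kg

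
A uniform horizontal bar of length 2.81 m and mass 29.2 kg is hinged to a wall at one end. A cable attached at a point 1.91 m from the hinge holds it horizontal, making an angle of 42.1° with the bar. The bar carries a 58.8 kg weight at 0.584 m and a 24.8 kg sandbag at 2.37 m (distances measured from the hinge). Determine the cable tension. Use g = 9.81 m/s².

About the hinge:
Beam weight: 29.2 × 9.81 = 286.5 N down at 1.405 m → arm 1.405 m, τ = 286.5 × 1.405 = 402.5 N·m clockwise.
Weight: 58.8 × 9.81 = 576.8 N down at 0.584 m → arm 0.584 m, τ = 576.8 × 0.584 = 336.9 N·m clockwise.
Sandbag: 24.8 × 9.81 = 243.3 N down at 2.37 m → arm 2.37 m, τ = 243.3 × 2.37 = 576.6 N·m clockwise.
Total clockwise load moment = 1316 N·m.
The cable tension T acts at 1.91 m; only its component perpendicular to the bar, T sinθ, produces torque. sin 42.1° = 0.6704.
Balancing moments: T × 1.91 × 0.6704 = 1316, giving T = 1316 / 1.28 = 1030 N.

T ≈ 1030 N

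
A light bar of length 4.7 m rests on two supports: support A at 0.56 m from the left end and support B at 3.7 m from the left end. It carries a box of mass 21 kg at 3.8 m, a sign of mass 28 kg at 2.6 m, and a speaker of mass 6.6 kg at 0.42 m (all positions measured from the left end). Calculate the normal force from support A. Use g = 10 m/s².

Sum moments about support B (its reaction then has zero moment arm).
Box: 21 × 10 = 210 N down at 3.8 m → arm 0.1 m, τ = 210 × 0.1 = 21 N·m clockwise.
Sign: 28 × 10 = 280 N down at 2.6 m → arm 1.1 m, τ = 280 × 1.1 = 308 N·m counterclockwise.
Speaker: 6.6 × 10 = 66 N down at 0.42 m → arm 3.28 m, τ = 66 × 3.28 = 216.5 N·m counterclockwise.
Net load moment about support B = 503.5 N·m counterclockwise.
Reaction R at support A is upward at 0.56 m, arm 3.14 m → moment R × 3.14 clockwise.
Στ = 0 ⇒ R × 3.14 = 503.5 ⇒ R = 160 N.

R_A ≈ 160 N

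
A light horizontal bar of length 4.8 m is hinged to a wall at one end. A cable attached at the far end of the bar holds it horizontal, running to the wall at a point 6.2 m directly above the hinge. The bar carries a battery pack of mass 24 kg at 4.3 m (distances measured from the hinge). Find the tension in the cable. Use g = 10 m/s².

Choose the hinge as the axis so the unknown hinge reaction has zero arm there.
Battery pack: 24 × 10 = 240 N down at 4.3 m → arm 4.3 m, τ = 240 × 4.3 = 1032 N·m clockwise.
Total clockwise load moment = 1032 N·m.
The cable tension T acts at 4.8 m; only its component perpendicular to the bar, T sinθ, produces torque. sinθ = h/√(h²+d²) = 6.2/√(6.2²+4.8²) = 0.7907.
Στ = 0 ⇒ T × 4.8 × 0.7907 = 1032 ⇒ T = 1032 / 3.795 = 272 N.

T ≈ 272 N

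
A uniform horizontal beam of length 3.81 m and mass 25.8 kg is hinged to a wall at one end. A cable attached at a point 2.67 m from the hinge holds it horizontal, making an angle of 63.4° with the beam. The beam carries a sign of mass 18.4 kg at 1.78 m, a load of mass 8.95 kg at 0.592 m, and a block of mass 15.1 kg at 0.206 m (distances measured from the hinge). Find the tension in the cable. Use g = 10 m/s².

Taking torques about the hinge:
Beam weight: 25.8 × 10 = 258 N down at 1.905 m → arm 1.905 m, τ = 258 × 1.905 = 491.5 N·m clockwise.
Sign: 18.4 × 10 = 184 N down at 1.78 m → arm 1.78 m, τ = 184 × 1.78 = 327.5 N·m clockwise.
Load: 8.95 × 10 = 89.5 N down at 0.592 m → arm 0.592 m, τ = 89.5 × 0.592 = 52.98 N·m clockwise.
Block: 15.1 × 10 = 151 N down at 0.206 m → arm 0.206 m, τ = 151 × 0.206 = 31.11 N·m clockwise.
Total clockwise load moment = 903.1 N·m.
The cable tension T acts at 2.67 m; only its component perpendicular to the beam, T sinθ, produces torque. sin 63.4° = 0.8942.
For rotational equilibrium, T × 2.67 × 0.8942 = 903.1, so T = 903.1 / 2.388 = 378 N.

T ≈ 378 N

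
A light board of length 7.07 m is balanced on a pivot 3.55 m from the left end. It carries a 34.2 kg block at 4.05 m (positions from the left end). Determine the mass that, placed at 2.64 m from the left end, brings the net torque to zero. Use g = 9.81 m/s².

m ≈ 18.8 kg

Take moments about the pivot (at 3.55 m from the left end).
Block: 34.2 × 9.81 = 335.5 N down at 4.05 m → arm 0.5 m, τ = 335.5 × 0.5 = 167.8 N·m clockwise.
Net moment of known loads = 167.8 N·m clockwise.
An unknown mass m at 2.64 m has arm 0.91 m; its moment is m·g·0.91 counterclockwise.
Setting net torque to zero: m × 9.81 × 0.91 = 167.8 → m = 167.8 / (9.81 × 0.91) = 18.8 kg.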